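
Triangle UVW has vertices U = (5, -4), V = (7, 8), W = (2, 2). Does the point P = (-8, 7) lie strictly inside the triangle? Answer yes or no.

Barycentric coordinates of P: (-85/48, -15/16, 89/24).
The three coordinates are negative, negative, positive; a point is interior exactly when all three are positive.

no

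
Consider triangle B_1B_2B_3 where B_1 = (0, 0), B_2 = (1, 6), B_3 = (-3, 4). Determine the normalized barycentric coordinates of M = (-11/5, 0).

Signed area of the reference triangle: [B_1B_2B_3] = ½·(0·(6−4) + 1·(4−0) + (-3)·(0−6)) = ½·(0 + 4 + 18) = 11.
[MB_2B_3] = ½·((-11/5)·(6−4) + 1·(4−0) + (-3)·(0−6)) = ½·(-22/5 + 4 + 18) = 44/5, so the B_1-coordinate is (44/5)/11 = 4/5.
[B_1MB_3] = ½·(0·(0−4) + (-11/5)·(4−0) + (-3)·(0−0)) = ½·(0 − 44/5 + 0) = -22/5, so the B_2-coordinate is -2/5.
[B_1B_2M] = ½·(0·(6−0) + 1·(0−0) + (-11/5)·(0−6)) = ½·(0 + 0 + 66/5) = 33/5, so the B_3-coordinate is 3/5.

(4/5, -2/5, 3/5)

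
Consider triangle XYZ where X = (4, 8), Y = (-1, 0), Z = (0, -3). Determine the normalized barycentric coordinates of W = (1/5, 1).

(1/5, 3/5, 1/5)

Signed area of the reference triangle: [XYZ] = ½·(4·(0−(-3)) + (-1)·(-3−8) + 0·(8−0)) = ½·(12 + 11 + 0) = 23/2.
[WYZ] = ½·((1/5)·(0−(-3)) + (-1)·(-3−1) + 0·(1−0)) = ½·(3/5 + 4 + 0) = 23/10, so the X-coordinate is (23/10)/(23/2) = 1/5.
[XWZ] = ½·(4·(1−(-3)) + (1/5)·(-3−8) + 0·(8−1)) = ½·(16 − 11/5 + 0) = 69/10, so the Y-coordinate is 3/5.
[XYW] = ½·(4·(0−1) + (-1)·(1−8) + (1/5)·(8−0)) = ½·(-4 + 7 + 8/5) = 23/10, so the Z-coordinate is 1/5.
Check: 1/5 + 3/5 + 1/5 = 1.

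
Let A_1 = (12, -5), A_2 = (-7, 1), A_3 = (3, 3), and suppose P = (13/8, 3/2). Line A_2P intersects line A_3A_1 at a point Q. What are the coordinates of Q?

Barycentric coordinates of P with respect to A_1A_2A_3: (1/8, 1/4, 5/8).
On side A_3A_1 the A_2-coordinate is zero; dropping P's A_2-weight 1/4 and renormalizing the remaining 5/8 : 1/8 gives weights 5/6, 1/6 on A_3, A_1.
Q = (5/6)·(3, 3) + (1/6)·(12, -5) = (9/2, 5/3).

(9/2, 5/3)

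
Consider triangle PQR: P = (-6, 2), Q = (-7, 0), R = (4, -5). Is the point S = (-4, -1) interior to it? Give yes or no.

Barycentric coordinates of S: (4/27, 16/27, 7/27).
The three coordinates are positive, positive, positive; a point is interior exactly when all three are positive.

yes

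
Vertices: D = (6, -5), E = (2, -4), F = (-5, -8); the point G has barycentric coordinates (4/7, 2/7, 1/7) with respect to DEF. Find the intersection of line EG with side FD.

Line EG meets FD where the E-coordinate vanishes; zeroing G's E-weight and renormalizing leaves F, D-weights 1/7 : 4/7 → (1/5, 4/5).
So H = (1/5)·F + (4/5)·D = (19/5, -28/5).

(19/5, -28/5)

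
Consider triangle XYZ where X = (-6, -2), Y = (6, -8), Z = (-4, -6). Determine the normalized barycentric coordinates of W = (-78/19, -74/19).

Signed area of the reference triangle: [XYZ] = ½·((-6)·(-8−(-6)) + 6·(-6−(-2)) + (-4)·(-2−(-8))) = ½·(12 − 24 − 24) = -18.
[WYZ] = ½·((-78/19)·(-8−(-6)) + 6·(-6−(-74/19)) + (-4)·(-74/19−(-8))) = ½·(156/19 − 240/19 − 312/19) = -198/19, so the X-coordinate is (-198/19)/(-18) = 11/19.
[XWZ] = ½·((-6)·(-74/19−(-6)) + (-78/19)·(-6−(-2)) + (-4)·(-2−(-74/19))) = ½·(-240/19 + 312/19 − 144/19) = -36/19, so the Y-coordinate is 2/19.
[XYW] = ½·((-6)·(-8−(-74/19)) + 6·(-74/19−(-2)) + (-78/19)·(-2−(-8))) = ½·(468/19 − 216/19 − 468/19) = -108/19, so the Z-coordinate is 6/19.
Check: 11/19 + 2/19 + 6/19 = 1.

(11/19, 2/19, 6/19)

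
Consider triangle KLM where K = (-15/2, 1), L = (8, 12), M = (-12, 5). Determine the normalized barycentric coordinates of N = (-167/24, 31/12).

(3/4, 1/12, 1/6)

Signed area of the reference triangle: [KLM] = ½·((-15/2)·(12−5) + 8·(5−1) + (-12)·(1−12)) = ½·(-105/2 + 32 + 132) = 223/4.
[NLM] = ½·((-167/24)·(12−5) + 8·(5−(31/12)) + (-12)·(31/12−12)) = ½·(-1169/24 + 58/3 + 113) = 669/16, so the K-coordinate is (669/16)/(223/4) = 3/4.
[KNM] = ½·((-15/2)·(31/12−5) + (-167/24)·(5−1) + (-12)·(1−(31/12))) = ½·(145/8 − 167/6 + 19) = 223/48, so the L-coordinate is 1/12.
[KLN] = ½·((-15/2)·(12−(31/12)) + 8·(31/12−1) + (-167/24)·(1−12)) = ½·(-565/8 + 38/3 + 1837/24) = 223/24, so the M-coordinate is 1/6.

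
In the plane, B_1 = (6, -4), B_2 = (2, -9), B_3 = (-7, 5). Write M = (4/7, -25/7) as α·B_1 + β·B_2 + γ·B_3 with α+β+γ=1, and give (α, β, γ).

(2/7, 3/7, 2/7)

Signed area of the reference triangle: [B_1B_2B_3] = ½·(6·(-9−5) + 2·(5−(-4)) + (-7)·(-4−(-9))) = ½·(-84 + 18 − 35) = -101/2.
[MB_2B_3] = ½·((4/7)·(-9−5) + 2·(5−(-25/7)) + (-7)·(-25/7−(-9))) = ½·(-8 + 120/7 − 38) = -101/7, so the B_1-coordinate is (-101/7)/(-101/2) = 2/7.
[B_1MB_3] = ½·(6·(-25/7−5) + (4/7)·(5−(-4)) + (-7)·(-4−(-25/7))) = ½·(-360/7 + 36/7 + 3) = -303/14, so the B_2-coordinate is 3/7.
[B_1B_2M] = ½·(6·(-9−(-25/7)) + 2·(-25/7−(-4)) + (4/7)·(-4−(-9))) = ½·(-228/7 + 6/7 + 20/7) = -101/7, so the B_3-coordinate is 2/7.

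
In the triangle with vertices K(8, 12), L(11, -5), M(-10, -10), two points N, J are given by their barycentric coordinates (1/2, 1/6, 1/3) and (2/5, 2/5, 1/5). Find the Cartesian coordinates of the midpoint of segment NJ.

(81/20, 79/60)

Barycentric coordinates of the midpoint are the average: (9/20, 17/60, 4/15).
Converting: (9/20)·K + (17/60)·L + (4/15)·M = (81/20, 79/60).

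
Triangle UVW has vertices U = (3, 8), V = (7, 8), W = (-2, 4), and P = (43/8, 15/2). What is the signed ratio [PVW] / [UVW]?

1/8

[UVW] = ½·(3·(8−4) + 7·(4−8) + (-2)·(8−8)) = ½·(12 − 28 + 0) = -8.
[PVW] = ½·((43/8)·(8−4) + 7·(4−(15/2)) + (-2)·(15/2−8)) = ½·(43/2 − 49/2 + 1) = -1, so the ratio is (-1)/(-8) = 1/8.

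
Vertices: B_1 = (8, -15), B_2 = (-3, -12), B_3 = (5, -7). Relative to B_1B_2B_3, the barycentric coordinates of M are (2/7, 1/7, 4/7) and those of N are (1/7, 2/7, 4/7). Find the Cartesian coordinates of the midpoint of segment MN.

Barycentric coordinates of the midpoint are the average: (3/14, 3/14, 4/7).
Converting: (3/14)·B_1 + (3/14)·B_2 + (4/7)·B_3 = (55/14, -137/14).

(55/14, -137/14)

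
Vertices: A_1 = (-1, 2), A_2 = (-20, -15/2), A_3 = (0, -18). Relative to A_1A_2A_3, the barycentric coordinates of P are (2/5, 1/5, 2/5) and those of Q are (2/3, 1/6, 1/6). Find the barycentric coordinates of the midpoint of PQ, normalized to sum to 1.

Since both coordinate triples sum to 1, the midpoint's barycentrics are the componentwise average.
(2/5+2/3)/2 = 8/15; similarly 11/60 and 17/60.

(8/15, 11/60, 17/60)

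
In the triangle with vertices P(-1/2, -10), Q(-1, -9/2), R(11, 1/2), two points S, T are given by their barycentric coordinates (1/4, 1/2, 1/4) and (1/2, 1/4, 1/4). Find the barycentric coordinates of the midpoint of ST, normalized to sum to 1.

Since both coordinate triples sum to 1, the midpoint's barycentrics are the componentwise average.
(1/4+1/2)/2 = 3/8; similarly 3/8 and 1/4.

(3/8, 3/8, 1/4)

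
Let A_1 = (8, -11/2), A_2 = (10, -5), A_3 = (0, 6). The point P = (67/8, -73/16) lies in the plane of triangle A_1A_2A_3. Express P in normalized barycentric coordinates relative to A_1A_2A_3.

(1/2, 7/16, 1/16)

Signed area of the reference triangle: [A_1A_2A_3] = ½·(8·(-5−6) + 10·(6−(-11/2)) + 0·(-11/2−(-5))) = ½·(-88 + 115 + 0) = 27/2.
[PA_2A_3] = ½·((67/8)·(-5−6) + 10·(6−(-73/16)) + 0·(-73/16−(-5))) = ½·(-737/8 + 845/8 + 0) = 27/4, so the A_1-coordinate is (27/4)/(27/2) = 1/2.
[A_1PA_3] = ½·(8·(-73/16−6) + (67/8)·(6−(-11/2)) + 0·(-11/2−(-73/16))) = ½·(-169/2 + 1541/16 + 0) = 189/32, so the A_2-coordinate is 7/16.
[A_1A_2P] = ½·(8·(-5−(-73/16)) + 10·(-73/16−(-11/2)) + (67/8)·(-11/2−(-5))) = ½·(-7/2 + 75/8 − 67/16) = 27/32, so the A_3-coordinate is 1/16.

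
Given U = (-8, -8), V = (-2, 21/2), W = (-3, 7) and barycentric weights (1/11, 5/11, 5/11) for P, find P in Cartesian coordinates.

(-3, 159/22)

P = (1/11)·U + (5/11)·V + (5/11)·W.
x-coordinate: (1/11)·(-8) + (5/11)·(-2) + (5/11)·(-3) = -3.
y-coordinate: (1/11)·(-8) + (5/11)·(21/2) + (5/11)·7 = 159/22.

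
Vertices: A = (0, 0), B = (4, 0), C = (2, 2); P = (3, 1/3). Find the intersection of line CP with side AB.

(16/5, 0)

Barycentric coordinates of P with respect to ABC: (1/6, 2/3, 1/6).
On side AB the C-coordinate is zero; dropping P's C-weight 1/6 and renormalizing the remaining 1/6 : 2/3 gives weights 1/5, 4/5 on A, B.
Q = (1/5)·(0, 0) + (4/5)·(4, 0) = (16/5, 0).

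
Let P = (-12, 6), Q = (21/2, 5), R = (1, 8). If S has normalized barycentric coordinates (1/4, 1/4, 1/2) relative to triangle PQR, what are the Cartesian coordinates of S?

S = (1/4)·P + (1/4)·Q + (1/2)·R.
x-coordinate: (1/4)·(-12) + (1/4)·(21/2) + (1/2)·1 = 1/8.
y-coordinate: (1/4)·6 + (1/4)·5 + (1/2)·8 = 27/4.

(1/8, 27/4)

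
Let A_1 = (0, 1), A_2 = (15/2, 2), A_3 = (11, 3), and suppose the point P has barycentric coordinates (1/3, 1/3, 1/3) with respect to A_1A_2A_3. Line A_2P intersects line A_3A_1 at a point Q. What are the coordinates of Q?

(11/2, 2)

Line A_2P meets A_3A_1 where the A_2-coordinate vanishes; zeroing P's A_2-weight and renormalizing leaves A_3, A_1-weights 1/3 : 1/3 → (1/2, 1/2).
So Q = (1/2)·A_3 + (1/2)·A_1 = (11/2, 2).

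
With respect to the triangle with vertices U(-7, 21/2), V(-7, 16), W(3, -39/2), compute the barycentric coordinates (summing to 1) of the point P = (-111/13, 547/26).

Signed area of the reference triangle: [UVW] = ½·((-7)·(16−(-39/2)) + (-7)·(-39/2−(21/2)) + 3·(21/2−16)) = ½·(-497/2 + 210 − 33/2) = -55/2.
[PVW] = ½·((-111/13)·(16−(-39/2)) + (-7)·(-39/2−(547/26)) + 3·(547/26−16)) = ½·(-7881/26 + 3689/13 + 393/26) = -55/26, so the U-coordinate is (-55/26)/(-55/2) = 1/13.
[UPW] = ½·((-7)·(547/26−(-39/2)) + (-111/13)·(-39/2−(21/2)) + 3·(21/2−(547/26))) = ½·(-3689/13 + 3330/13 − 411/13) = -385/13, so the V-coordinate is 14/13.
[UVP] = ½·((-7)·(16−(547/26)) + (-7)·(547/26−(21/2)) + (-111/13)·(21/2−16)) = ½·(917/26 − 959/13 + 1221/26) = 55/13, so the W-coordinate is -2/13.
Check: 1/13 + 14/13 − 2/13 = 1.

(1/13, 14/13, -2/13)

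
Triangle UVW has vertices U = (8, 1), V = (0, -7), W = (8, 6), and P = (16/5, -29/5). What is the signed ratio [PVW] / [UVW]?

[UVW] = ½·(8·(-7−6) + 0·(6−1) + 8·(1−(-7))) = ½·(-104 + 0 + 64) = -20.
[PVW] = ½·((16/5)·(-7−6) + 0·(6−(-29/5)) + 8·(-29/5−(-7))) = ½·(-208/5 + 0 + 48/5) = -16, so the ratio is (-16)/(-20) = 4/5.

4/5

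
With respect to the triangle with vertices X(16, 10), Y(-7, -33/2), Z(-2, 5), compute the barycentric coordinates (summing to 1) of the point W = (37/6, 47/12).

(1/2, 1/6, 1/3)

Signed area of the reference triangle: [XYZ] = ½·(16·(-33/2−5) + (-7)·(5−10) + (-2)·(10−(-33/2))) = ½·(-344 + 35 − 53) = -181.
[WYZ] = ½·((37/6)·(-33/2−5) + (-7)·(5−(47/12)) + (-2)·(47/12−(-33/2))) = ½·(-1591/12 − 91/12 − 245/6) = -181/2, so the X-coordinate is (-181/2)/(-181) = 1/2.
[XWZ] = ½·(16·(47/12−5) + (37/6)·(5−10) + (-2)·(10−(47/12))) = ½·(-52/3 − 185/6 − 73/6) = -181/6, so the Y-coordinate is 1/6.
[XYW] = ½·(16·(-33/2−(47/12)) + (-7)·(47/12−10) + (37/6)·(10−(-33/2))) = ½·(-980/3 + 511/12 + 1961/12) = -181/3, so the Z-coordinate is 1/3.
Check: 1/2 + 1/6 + 1/3 = 1.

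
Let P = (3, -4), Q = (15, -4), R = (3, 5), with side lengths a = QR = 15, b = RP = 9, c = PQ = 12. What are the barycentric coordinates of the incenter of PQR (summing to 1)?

(5/12, 1/4, 1/3)

The incenter has barycentric coordinates proportional to the opposite side lengths: (15 : 9 : 12).
Normalizing by 15+9+12 = 36 gives (5/12, 1/4, 1/3).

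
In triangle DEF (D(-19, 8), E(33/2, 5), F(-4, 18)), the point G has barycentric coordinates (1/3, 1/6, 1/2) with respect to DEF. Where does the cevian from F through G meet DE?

(-43/6, 7)

Line FG meets DE where the F-coordinate vanishes; zeroing G's F-weight and renormalizing leaves D, E-weights 1/3 : 1/6 → (2/3, 1/3).
So H = (2/3)·D + (1/3)·E = (-43/6, 7).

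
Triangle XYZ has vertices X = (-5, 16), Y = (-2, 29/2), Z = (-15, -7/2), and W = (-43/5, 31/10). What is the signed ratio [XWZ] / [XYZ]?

[XYZ] = ½·((-5)·(29/2−(-7/2)) + (-2)·(-7/2−16) + (-15)·(16−(29/2))) = ½·(-90 + 39 − 45/2) = -147/4.
[XWZ] = ½·((-5)·(31/10−(-7/2)) + (-43/5)·(-7/2−16) + (-15)·(16−(31/10))) = ½·(-33 + 1677/10 − 387/2) = -147/5, so the ratio is (-147/5)/(-147/4) = 4/5.

4/5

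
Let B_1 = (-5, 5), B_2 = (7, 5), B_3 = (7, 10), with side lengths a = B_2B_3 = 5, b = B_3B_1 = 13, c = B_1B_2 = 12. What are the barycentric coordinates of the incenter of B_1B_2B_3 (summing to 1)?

The incenter has barycentric coordinates proportional to the opposite side lengths: (5 : 13 : 12).
Normalizing by 5+13+12 = 30 gives (1/6, 13/30, 2/5).

(1/6, 13/30, 2/5)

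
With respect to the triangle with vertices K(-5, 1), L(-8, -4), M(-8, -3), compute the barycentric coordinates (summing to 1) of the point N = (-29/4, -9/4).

Signed area of the reference triangle: [KLM] = ½·((-5)·(-4−(-3)) + (-8)·(-3−1) + (-8)·(1−(-4))) = ½·(5 + 32 − 40) = -3/2.
[NLM] = ½·((-29/4)·(-4−(-3)) + (-8)·(-3−(-9/4)) + (-8)·(-9/4−(-4))) = ½·(29/4 + 6 − 14) = -3/8, so the K-coordinate is (-3/8)/(-3/2) = 1/4.
[KNM] = ½·((-5)·(-9/4−(-3)) + (-29/4)·(-3−1) + (-8)·(1−(-9/4))) = ½·(-15/4 + 29 − 26) = -3/8, so the L-coordinate is 1/4.
[KLN] = ½·((-5)·(-4−(-9/4)) + (-8)·(-9/4−1) + (-29/4)·(1−(-4))) = ½·(35/4 + 26 − 145/4) = -3/4, so the M-coordinate is 1/2.

(1/4, 1/4, 1/2)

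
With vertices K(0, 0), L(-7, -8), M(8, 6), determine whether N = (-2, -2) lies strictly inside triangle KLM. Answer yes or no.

Barycentric coordinates of N: (10/11, 2/11, -1/11).
The three coordinates are positive, positive, negative; a point is interior exactly when all three are positive.

no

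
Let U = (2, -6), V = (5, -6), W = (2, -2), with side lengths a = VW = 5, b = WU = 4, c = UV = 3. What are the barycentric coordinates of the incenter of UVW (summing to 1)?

(5/12, 1/3, 1/4)

The incenter has barycentric coordinates proportional to the opposite side lengths: (5 : 4 : 3).
Normalizing by 5+4+3 = 12 gives (5/12, 1/3, 1/4).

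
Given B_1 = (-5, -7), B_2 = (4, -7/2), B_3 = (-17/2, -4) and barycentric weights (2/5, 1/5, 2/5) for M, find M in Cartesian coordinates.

M = (2/5)·B_1 + (1/5)·B_2 + (2/5)·B_3.
x-coordinate: (2/5)·(-5) + (1/5)·4 + (2/5)·(-17/2) = -23/5.
y-coordinate: (2/5)·(-7) + (1/5)·(-7/2) + (2/5)·(-4) = -51/10.

(-23/5, -51/10)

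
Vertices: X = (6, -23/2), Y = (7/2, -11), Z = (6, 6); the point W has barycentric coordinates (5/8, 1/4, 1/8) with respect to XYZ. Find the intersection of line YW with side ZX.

(6, -103/12)

Line YW meets ZX where the Y-coordinate vanishes; zeroing W's Y-weight and renormalizing leaves Z, X-weights 1/8 : 5/8 → (1/6, 5/6).
So V = (1/6)·Z + (5/6)·X = (6, -103/12).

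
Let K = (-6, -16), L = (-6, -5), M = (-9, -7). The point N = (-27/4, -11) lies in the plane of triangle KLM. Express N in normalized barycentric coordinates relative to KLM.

Signed area of the reference triangle: [KLM] = ½·((-6)·(-5−(-7)) + (-6)·(-7−(-16)) + (-9)·(-16−(-5))) = ½·(-12 − 54 + 99) = 33/2.
[NLM] = ½·((-27/4)·(-5−(-7)) + (-6)·(-7−(-11)) + (-9)·(-11−(-5))) = ½·(-27/2 − 24 + 54) = 33/4, so the K-coordinate is (33/4)/(33/2) = 1/2.
[KNM] = ½·((-6)·(-11−(-7)) + (-27/4)·(-7−(-16)) + (-9)·(-16−(-11))) = ½·(24 − 243/4 + 45) = 33/8, so the L-coordinate is 1/4.
[KLN] = ½·((-6)·(-5−(-11)) + (-6)·(-11−(-16)) + (-27/4)·(-16−(-5))) = ½·(-36 − 30 + 297/4) = 33/8, so the M-coordinate is 1/4.

(1/2, 1/4, 1/4)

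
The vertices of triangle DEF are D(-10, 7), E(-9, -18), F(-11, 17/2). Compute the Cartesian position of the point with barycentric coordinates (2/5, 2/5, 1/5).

G = (2/5)·D + (2/5)·E + (1/5)·F.
x-coordinate: (2/5)·(-10) + (2/5)·(-9) + (1/5)·(-11) = -49/5.
y-coordinate: (2/5)·7 + (2/5)·(-18) + (1/5)·(17/2) = -27/10.

(-49/5, -27/10)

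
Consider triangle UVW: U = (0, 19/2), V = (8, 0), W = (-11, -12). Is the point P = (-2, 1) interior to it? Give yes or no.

yes

Barycentric coordinates of P: (278/553, 101/553, 174/553).
The three coordinates are positive, positive, positive; a point is interior exactly when all three are positive.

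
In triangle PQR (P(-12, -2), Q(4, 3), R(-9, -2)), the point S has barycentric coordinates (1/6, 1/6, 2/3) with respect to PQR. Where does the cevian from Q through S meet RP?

Line QS meets RP where the Q-coordinate vanishes; zeroing S's Q-weight and renormalizing leaves R, P-weights 2/3 : 1/6 → (4/5, 1/5).
So T = (4/5)·R + (1/5)·P = (-48/5, -2).

(-48/5, -2)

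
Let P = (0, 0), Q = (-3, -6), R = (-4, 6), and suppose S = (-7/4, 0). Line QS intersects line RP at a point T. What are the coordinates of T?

(-4/3, 2)

Barycentric coordinates of S with respect to PQR: (1/2, 1/4, 1/4).
On side RP the Q-coordinate is zero; dropping S's Q-weight 1/4 and renormalizing the remaining 1/4 : 1/2 gives weights 1/3, 2/3 on R, P.
T = (1/3)·(-4, 6) + (2/3)·(0, 0) = (-4/3, 2).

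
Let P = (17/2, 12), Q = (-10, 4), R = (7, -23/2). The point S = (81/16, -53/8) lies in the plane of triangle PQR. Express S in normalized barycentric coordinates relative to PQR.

(1/8, 1/8, 3/4)

Signed area of the reference triangle: [PQR] = ½·((17/2)·(4−(-23/2)) + (-10)·(-23/2−12) + 7·(12−4)) = ½·(527/4 + 235 + 56) = 1691/8.
[SQR] = ½·((81/16)·(4−(-23/2)) + (-10)·(-23/2−(-53/8)) + 7·(-53/8−4)) = ½·(2511/32 + 195/4 − 595/8) = 1691/64, so the P-coordinate is (1691/64)/(1691/8) = 1/8.
[PSR] = ½·((17/2)·(-53/8−(-23/2)) + (81/16)·(-23/2−12) + 7·(12−(-53/8))) = ½·(663/16 − 3807/32 + 1043/8) = 1691/64, so the Q-coordinate is 1/8.
[PQS] = ½·((17/2)·(4−(-53/8)) + (-10)·(-53/8−12) + (81/16)·(12−4)) = ½·(1445/16 + 745/4 + 81/2) = 5073/32, so the R-coordinate is 3/4.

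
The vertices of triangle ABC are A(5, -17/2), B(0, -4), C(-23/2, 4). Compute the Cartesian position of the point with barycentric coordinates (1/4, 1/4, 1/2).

(-9/2, -9/8)

P = (1/4)·A + (1/4)·B + (1/2)·C.
x-coordinate: (1/4)·5 + (1/4)·0 + (1/2)·(-23/2) = -9/2.
y-coordinate: (1/4)·(-17/2) + (1/4)·(-4) + (1/2)·4 = -9/8.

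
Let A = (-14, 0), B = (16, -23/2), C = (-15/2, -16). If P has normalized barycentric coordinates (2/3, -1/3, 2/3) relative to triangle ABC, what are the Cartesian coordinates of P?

(-59/3, -41/6)

P = (2/3)·A + (-1/3)·B + (2/3)·C.
x-coordinate: (2/3)·(-14) + (-1/3)·16 + (2/3)·(-15/2) = -59/3.
y-coordinate: (2/3)·0 + (-1/3)·(-23/2) + (2/3)·(-16) = -41/6.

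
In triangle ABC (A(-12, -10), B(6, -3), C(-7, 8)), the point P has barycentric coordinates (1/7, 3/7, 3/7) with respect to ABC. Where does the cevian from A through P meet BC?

Line AP meets BC where the A-coordinate vanishes; zeroing P's A-weight and renormalizing leaves B, C-weights 3/7 : 3/7 → (1/2, 1/2).
So Q = (1/2)·B + (1/2)·C = (-1/2, 5/2).

(-1/2, 5/2)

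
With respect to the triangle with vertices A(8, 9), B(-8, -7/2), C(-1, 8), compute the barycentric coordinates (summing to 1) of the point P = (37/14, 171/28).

(4/7, 3/14, 3/14)

Signed area of the reference triangle: [ABC] = ½·(8·(-7/2−8) + (-8)·(8−9) + (-1)·(9−(-7/2))) = ½·(-92 + 8 − 25/2) = -193/4.
[PBC] = ½·((37/14)·(-7/2−8) + (-8)·(8−(171/28)) + (-1)·(171/28−(-7/2))) = ½·(-851/28 − 106/7 − 269/28) = -193/7, so the A-coordinate is (-193/7)/(-193/4) = 4/7.
[APC] = ½·(8·(171/28−8) + (37/14)·(8−9) + (-1)·(9−(171/28))) = ½·(-106/7 − 37/14 − 81/28) = -579/56, so the B-coordinate is 3/14.
[ABP] = ½·(8·(-7/2−(171/28)) + (-8)·(171/28−9) + (37/14)·(9−(-7/2))) = ½·(-538/7 + 162/7 + 925/28) = -579/56, so the C-coordinate is 3/14.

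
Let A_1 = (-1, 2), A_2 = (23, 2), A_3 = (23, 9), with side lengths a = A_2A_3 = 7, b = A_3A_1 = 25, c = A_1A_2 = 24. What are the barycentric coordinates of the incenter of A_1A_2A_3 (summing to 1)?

The incenter has barycentric coordinates proportional to the opposite side lengths: (7 : 25 : 24).
Normalizing by 7+25+24 = 56 gives (1/8, 25/56, 3/7).

(1/8, 25/56, 3/7)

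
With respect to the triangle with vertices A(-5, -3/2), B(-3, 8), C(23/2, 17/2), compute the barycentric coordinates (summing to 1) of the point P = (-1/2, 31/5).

(1/5, 3/5, 1/5)

Signed area of the reference triangle: [ABC] = ½·((-5)·(8−(17/2)) + (-3)·(17/2−(-3/2)) + (23/2)·(-3/2−8)) = ½·(5/2 − 30 − 437/4) = -547/8.
[PBC] = ½·((-1/2)·(8−(17/2)) + (-3)·(17/2−(31/5)) + (23/2)·(31/5−8)) = ½·(1/4 − 69/10 − 207/10) = -547/40, so the A-coordinate is (-547/40)/(-547/8) = 1/5.
[APC] = ½·((-5)·(31/5−(17/2)) + (-1/2)·(17/2−(-3/2)) + (23/2)·(-3/2−(31/5))) = ½·(23/2 − 5 − 1771/20) = -1641/40, so the B-coordinate is 3/5.
[ABP] = ½·((-5)·(8−(31/5)) + (-3)·(31/5−(-3/2)) + (-1/2)·(-3/2−8)) = ½·(-9 − 231/10 + 19/4) = -547/40, so the C-coordinate is 1/5.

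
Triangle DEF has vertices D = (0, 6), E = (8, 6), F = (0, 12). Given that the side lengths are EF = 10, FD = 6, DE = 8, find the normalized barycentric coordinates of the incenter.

The incenter has barycentric coordinates proportional to the opposite side lengths: (10 : 6 : 8).
Normalizing by 10+6+8 = 24 gives (5/12, 1/4, 1/3).

(5/12, 1/4, 1/3)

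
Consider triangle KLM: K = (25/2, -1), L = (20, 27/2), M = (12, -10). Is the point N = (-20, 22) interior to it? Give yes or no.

Barycentric coordinates of N: (4032/241, -1216/241, -2575/241).
The three coordinates are positive, negative, negative; a point is interior exactly when all three are positive.

no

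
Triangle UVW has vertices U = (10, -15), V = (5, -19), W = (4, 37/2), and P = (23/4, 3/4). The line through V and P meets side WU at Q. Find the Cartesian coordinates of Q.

(6, 22/3)

Barycentric coordinates of P with respect to UVW: (1/4, 1/4, 1/2).
On side WU the V-coordinate is zero; dropping P's V-weight 1/4 and renormalizing the remaining 1/2 : 1/4 gives weights 2/3, 1/3 on W, U.
Q = (2/3)·(4, 37/2) + (1/3)·(10, -15) = (6, 22/3).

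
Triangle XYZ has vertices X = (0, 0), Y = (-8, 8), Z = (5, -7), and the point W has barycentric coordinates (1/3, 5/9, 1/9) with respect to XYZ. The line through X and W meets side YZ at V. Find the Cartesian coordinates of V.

(-35/6, 11/2)

Line XW meets YZ where the X-coordinate vanishes; zeroing W's X-weight and renormalizing leaves Y, Z-weights 5/9 : 1/9 → (5/6, 1/6).
So V = (5/6)·Y + (1/6)·Z = (-35/6, 11/2).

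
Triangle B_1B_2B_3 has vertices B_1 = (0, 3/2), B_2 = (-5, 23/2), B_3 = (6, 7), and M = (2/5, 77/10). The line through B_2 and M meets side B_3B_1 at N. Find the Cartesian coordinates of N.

Barycentric coordinates of M with respect to B_1B_2B_3: (1/5, 2/5, 2/5).
On side B_3B_1 the B_2-coordinate is zero; dropping M's B_2-weight 2/5 and renormalizing the remaining 2/5 : 1/5 gives weights 2/3, 1/3 on B_3, B_1.
N = (2/3)·(6, 7) + (1/3)·(0, 3/2) = (4, 31/6).

(4, 31/6)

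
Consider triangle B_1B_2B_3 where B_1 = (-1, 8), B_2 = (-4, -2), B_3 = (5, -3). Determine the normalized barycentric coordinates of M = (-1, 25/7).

(4/7, 2/7, 1/7)

Signed area of the reference triangle: [B_1B_2B_3] = ½·((-1)·(-2−(-3)) + (-4)·(-3−8) + 5·(8−(-2))) = ½·(-1 + 44 + 50) = 93/2.
[MB_2B_3] = ½·((-1)·(-2−(-3)) + (-4)·(-3−(25/7)) + 5·(25/7−(-2))) = ½·(-1 + 184/7 + 195/7) = 186/7, so the B_1-coordinate is (186/7)/(93/2) = 4/7.
[B_1MB_3] = ½·((-1)·(25/7−(-3)) + (-1)·(-3−8) + 5·(8−(25/7))) = ½·(-46/7 + 11 + 155/7) = 93/7, so the B_2-coordinate is 2/7.
[B_1B_2M] = ½·((-1)·(-2−(25/7)) + (-4)·(25/7−8) + (-1)·(8−(-2))) = ½·(39/7 + 124/7 − 10) = 93/14, so the B_3-coordinate is 1/7.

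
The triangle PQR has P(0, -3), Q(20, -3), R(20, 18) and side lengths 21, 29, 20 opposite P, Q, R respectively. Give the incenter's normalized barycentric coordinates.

(3/10, 29/70, 2/7)

The incenter has barycentric coordinates proportional to the opposite side lengths: (21 : 29 : 20).
Normalizing by 21+29+20 = 70 gives (3/10, 29/70, 2/7).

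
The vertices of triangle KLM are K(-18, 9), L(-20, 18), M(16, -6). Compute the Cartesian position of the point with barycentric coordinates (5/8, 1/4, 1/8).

(-57/4, 75/8)

N = (5/8)·K + (1/4)·L + (1/8)·M.
x-coordinate: (5/8)·(-18) + (1/4)·(-20) + (1/8)·16 = -57/4.
y-coordinate: (5/8)·9 + (1/4)·18 + (1/8)·(-6) = 75/8.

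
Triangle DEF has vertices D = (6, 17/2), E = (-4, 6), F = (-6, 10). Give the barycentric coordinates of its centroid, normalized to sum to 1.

The centroid is the average of the vertices, so each weight is 1/3.

(1/3, 1/3, 1/3)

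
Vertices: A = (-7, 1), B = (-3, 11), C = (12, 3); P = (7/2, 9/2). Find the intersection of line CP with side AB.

(-5, 6)

Barycentric coordinates of P with respect to ABC: (1/4, 1/4, 1/2).
On side AB the C-coordinate is zero; dropping P's C-weight 1/2 and renormalizing the remaining 1/4 : 1/4 gives weights 1/2, 1/2 on A, B.
Q = (1/2)·(-7, 1) + (1/2)·(-3, 11) = (-5, 6).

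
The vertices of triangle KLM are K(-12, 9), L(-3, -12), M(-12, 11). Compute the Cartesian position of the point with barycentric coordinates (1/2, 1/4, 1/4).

(-39/4, 17/4)

N = (1/2)·K + (1/4)·L + (1/4)·M.
x-coordinate: (1/2)·(-12) + (1/4)·(-3) + (1/4)·(-12) = -39/4.
y-coordinate: (1/2)·9 + (1/4)·(-12) + (1/4)·11 = 17/4.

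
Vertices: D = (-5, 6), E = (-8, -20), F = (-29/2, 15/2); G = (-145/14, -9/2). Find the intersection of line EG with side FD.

(-97/8, 57/8)

Barycentric coordinates of G with respect to DEF: (1/7, 3/7, 3/7).
On side FD the E-coordinate is zero; dropping G's E-weight 3/7 and renormalizing the remaining 3/7 : 1/7 gives weights 3/4, 1/4 on F, D.
H = (3/4)·(-29/2, 15/2) + (1/4)·(-5, 6) = (-97/8, 57/8).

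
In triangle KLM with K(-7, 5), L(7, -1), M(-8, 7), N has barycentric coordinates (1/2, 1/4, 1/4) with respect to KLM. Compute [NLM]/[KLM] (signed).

The signed ratio [NLM]/[KLM] equals the barycentric coordinate of N at vertex K, which is 1/2.

1/2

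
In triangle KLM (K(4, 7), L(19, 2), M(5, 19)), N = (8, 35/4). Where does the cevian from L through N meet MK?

(13/3, 11)

Barycentric coordinates of N with respect to KLM: (1/2, 1/4, 1/4).
On side MK the L-coordinate is zero; dropping N's L-weight 1/4 and renormalizing the remaining 1/4 : 1/2 gives weights 1/3, 2/3 on M, K.
J = (1/3)·(5, 19) + (2/3)·(4, 7) = (13/3, 11).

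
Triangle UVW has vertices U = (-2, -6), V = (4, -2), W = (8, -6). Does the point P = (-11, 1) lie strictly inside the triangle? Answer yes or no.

no

Barycentric coordinates of P: (6/5, 7/4, -39/20).
The three coordinates are positive, positive, negative; a point is interior exactly when all three are positive.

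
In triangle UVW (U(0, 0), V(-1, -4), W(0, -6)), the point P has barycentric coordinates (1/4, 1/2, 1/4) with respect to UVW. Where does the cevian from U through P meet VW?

(-2/3, -14/3)

Line UP meets VW where the U-coordinate vanishes; zeroing P's U-weight and renormalizing leaves V, W-weights 1/2 : 1/4 → (2/3, 1/3).
So Q = (2/3)·V + (1/3)·W = (-2/3, -14/3).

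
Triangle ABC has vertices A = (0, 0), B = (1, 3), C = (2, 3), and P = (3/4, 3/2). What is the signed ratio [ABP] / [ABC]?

1/4

[ABC] = ½·(0·(3−3) + 1·(3−0) + 2·(0−3)) = ½·(0 + 3 − 6) = -3/2.
[ABP] = ½·(0·(3−(3/2)) + 1·(3/2−0) + (3/4)·(0−3)) = ½·(0 + 3/2 − 9/4) = -3/8, so the ratio is (-3/8)/(-3/2) = 1/4.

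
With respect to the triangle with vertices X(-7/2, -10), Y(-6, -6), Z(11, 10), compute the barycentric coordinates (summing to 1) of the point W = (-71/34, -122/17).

(13/17, 2/17, 2/17)

Signed area of the reference triangle: [XYZ] = ½·((-7/2)·(-6−10) + (-6)·(10−(-10)) + 11·(-10−(-6))) = ½·(56 − 120 − 44) = -54.
[WYZ] = ½·((-71/34)·(-6−10) + (-6)·(10−(-122/17)) + 11·(-122/17−(-6))) = ½·(568/17 − 1752/17 − 220/17) = -702/17, so the X-coordinate is (-702/17)/(-54) = 13/17.
[XWZ] = ½·((-7/2)·(-122/17−10) + (-71/34)·(10−(-10)) + 11·(-10−(-122/17))) = ½·(1022/17 − 710/17 − 528/17) = -108/17, so the Y-coordinate is 2/17.
[XYW] = ½·((-7/2)·(-6−(-122/17)) + (-6)·(-122/17−(-10)) + (-71/34)·(-10−(-6))) = ½·(-70/17 − 288/17 + 142/17) = -108/17, so the Z-coordinate is 2/17.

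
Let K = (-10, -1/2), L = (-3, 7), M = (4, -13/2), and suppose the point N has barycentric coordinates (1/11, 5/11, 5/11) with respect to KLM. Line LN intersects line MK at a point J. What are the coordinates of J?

Line LN meets MK where the L-coordinate vanishes; zeroing N's L-weight and renormalizing leaves M, K-weights 5/11 : 1/11 → (5/6, 1/6).
So J = (5/6)·M + (1/6)·K = (5/3, -11/2).

(5/3, -11/2)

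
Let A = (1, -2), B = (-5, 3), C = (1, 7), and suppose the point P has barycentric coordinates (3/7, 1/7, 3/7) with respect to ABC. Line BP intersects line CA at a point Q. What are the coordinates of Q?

(1, 5/2)

Line BP meets CA where the B-coordinate vanishes; zeroing P's B-weight and renormalizing leaves C, A-weights 3/7 : 3/7 → (1/2, 1/2).
So Q = (1/2)·C + (1/2)·A = (1, 5/2).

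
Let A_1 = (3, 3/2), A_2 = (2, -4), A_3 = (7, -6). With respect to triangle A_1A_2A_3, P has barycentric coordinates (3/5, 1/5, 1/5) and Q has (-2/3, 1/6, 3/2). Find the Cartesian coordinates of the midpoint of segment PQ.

Barycentric coordinates of the midpoint are the average: (-1/30, 11/60, 17/20).
Converting: (-1/30)·A_1 + (11/60)·A_2 + (17/20)·A_3 = (373/60, -353/60).

(373/60, -353/60)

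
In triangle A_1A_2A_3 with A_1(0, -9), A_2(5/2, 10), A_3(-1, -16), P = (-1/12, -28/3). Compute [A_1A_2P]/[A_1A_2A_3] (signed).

1/2

[A_1A_2A_3] = ½·(0·(10−(-16)) + (5/2)·(-16−(-9)) + (-1)·(-9−10)) = ½·(0 − 35/2 + 19) = 3/4.
[A_1A_2P] = ½·(0·(10−(-28/3)) + (5/2)·(-28/3−(-9)) + (-1/12)·(-9−10)) = ½·(0 − 5/6 + 19/12) = 3/8, so the ratio is (3/8)/(3/4) = 1/2.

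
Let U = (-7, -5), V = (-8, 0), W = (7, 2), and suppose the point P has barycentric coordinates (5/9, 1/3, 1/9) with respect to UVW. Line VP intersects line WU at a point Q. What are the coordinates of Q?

(-14/3, -23/6)

Line VP meets WU where the V-coordinate vanishes; zeroing P's V-weight and renormalizing leaves W, U-weights 1/9 : 5/9 → (1/6, 5/6).
So Q = (1/6)·W + (5/6)·U = (-14/3, -23/6).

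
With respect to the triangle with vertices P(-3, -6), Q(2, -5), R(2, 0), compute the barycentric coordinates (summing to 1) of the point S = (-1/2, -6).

Signed area of the reference triangle: [PQR] = ½·((-3)·(-5−0) + 2·(0−(-6)) + 2·(-6−(-5))) = ½·(15 + 12 − 2) = 25/2.
[SQR] = ½·((-1/2)·(-5−0) + 2·(0−(-6)) + 2·(-6−(-5))) = ½·(5/2 + 12 − 2) = 25/4, so the P-coordinate is (25/4)/(25/2) = 1/2.
[PSR] = ½·((-3)·(-6−0) + (-1/2)·(0−(-6)) + 2·(-6−(-6))) = ½·(18 − 3 + 0) = 15/2, so the Q-coordinate is 3/5.
[PQS] = ½·((-3)·(-5−(-6)) + 2·(-6−(-6)) + (-1/2)·(-6−(-5))) = ½·(-3 + 0 + 1/2) = -5/4, so the R-coordinate is -1/10.
Check: 1/2 + 3/5 − 1/10 = 1.

(1/2, 3/5, -1/10)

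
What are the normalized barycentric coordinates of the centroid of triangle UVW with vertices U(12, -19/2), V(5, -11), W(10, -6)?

The centroid is the average of the vertices, so each weight is 1/3.

(1/3, 1/3, 1/3)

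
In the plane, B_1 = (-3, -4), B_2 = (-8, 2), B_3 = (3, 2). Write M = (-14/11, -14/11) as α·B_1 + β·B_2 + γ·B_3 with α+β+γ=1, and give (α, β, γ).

(6/11, 1/11, 4/11)

Signed area of the reference triangle: [B_1B_2B_3] = ½·((-3)·(2−2) + (-8)·(2−(-4)) + 3·(-4−2)) = ½·(0 − 48 − 18) = -33.
[MB_2B_3] = ½·((-14/11)·(2−2) + (-8)·(2−(-14/11)) + 3·(-14/11−2)) = ½·(0 − 288/11 − 108/11) = -18, so the B_1-coordinate is (-18)/(-33) = 6/11.
[B_1MB_3] = ½·((-3)·(-14/11−2) + (-14/11)·(2−(-4)) + 3·(-4−(-14/11))) = ½·(108/11 − 84/11 − 90/11) = -3, so the B_2-coordinate is 1/11.
[B_1B_2M] = ½·((-3)·(2−(-14/11)) + (-8)·(-14/11−(-4)) + (-14/11)·(-4−2)) = ½·(-108/11 − 240/11 + 84/11) = -12, so the B_3-coordinate is 4/11.
Check: 6/11 + 1/11 + 4/11 = 1.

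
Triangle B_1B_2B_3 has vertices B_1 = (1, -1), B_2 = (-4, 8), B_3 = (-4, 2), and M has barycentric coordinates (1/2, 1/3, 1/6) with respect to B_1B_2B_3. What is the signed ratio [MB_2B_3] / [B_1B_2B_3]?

1/2

The signed ratio [MB_2B_3]/[B_1B_2B_3] equals the barycentric coordinate of M at vertex B_1, which is 1/2.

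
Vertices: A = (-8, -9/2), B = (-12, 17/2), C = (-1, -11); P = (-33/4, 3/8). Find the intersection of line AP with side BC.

(-25/3, 2)

Barycentric coordinates of P with respect to ABC: (1/4, 1/2, 1/4).
On side BC the A-coordinate is zero; dropping P's A-weight 1/4 and renormalizing the remaining 1/2 : 1/4 gives weights 2/3, 1/3 on B, C.
Q = (2/3)·(-12, 17/2) + (1/3)·(-1, -11) = (-25/3, 2).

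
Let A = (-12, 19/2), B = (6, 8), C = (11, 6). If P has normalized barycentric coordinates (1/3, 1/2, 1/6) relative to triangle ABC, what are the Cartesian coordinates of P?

P = (1/3)·A + (1/2)·B + (1/6)·C.
x-coordinate: (1/3)·(-12) + (1/2)·6 + (1/6)·11 = 5/6.
y-coordinate: (1/3)·(19/2) + (1/2)·8 + (1/6)·6 = 49/6.

(5/6, 49/6)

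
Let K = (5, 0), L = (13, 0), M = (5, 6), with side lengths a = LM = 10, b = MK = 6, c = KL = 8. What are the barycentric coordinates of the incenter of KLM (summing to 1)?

The incenter has barycentric coordinates proportional to the opposite side lengths: (10 : 6 : 8).
Normalizing by 10+6+8 = 24 gives (5/12, 1/4, 1/3).

(5/12, 1/4, 1/3)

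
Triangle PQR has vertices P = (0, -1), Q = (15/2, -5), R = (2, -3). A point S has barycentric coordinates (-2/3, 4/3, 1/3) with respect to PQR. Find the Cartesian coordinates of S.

(32/3, -7)

S = (-2/3)·P + (4/3)·Q + (1/3)·R.
x-coordinate: (-2/3)·0 + (4/3)·(15/2) + (1/3)·2 = 32/3.
y-coordinate: (-2/3)·(-1) + (4/3)·(-5) + (1/3)·(-3) = -7.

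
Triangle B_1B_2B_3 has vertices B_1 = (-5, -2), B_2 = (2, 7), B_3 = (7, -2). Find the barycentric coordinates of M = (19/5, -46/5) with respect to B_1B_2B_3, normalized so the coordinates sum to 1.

Signed area of the reference triangle: [B_1B_2B_3] = ½·((-5)·(7−(-2)) + 2·(-2−(-2)) + 7·(-2−7)) = ½·(-45 + 0 − 63) = -54.
[MB_2B_3] = ½·((19/5)·(7−(-2)) + 2·(-2−(-46/5)) + 7·(-46/5−7)) = ½·(171/5 + 72/5 − 567/5) = -162/5, so the B_1-coordinate is (-162/5)/(-54) = 3/5.
[B_1MB_3] = ½·((-5)·(-46/5−(-2)) + (19/5)·(-2−(-2)) + 7·(-2−(-46/5))) = ½·(36 + 0 + 252/5) = 216/5, so the B_2-coordinate is -4/5.
[B_1B_2M] = ½·((-5)·(7−(-46/5)) + 2·(-46/5−(-2)) + (19/5)·(-2−7)) = ½·(-81 − 72/5 − 171/5) = -324/5, so the B_3-coordinate is 6/5.

(3/5, -4/5, 6/5)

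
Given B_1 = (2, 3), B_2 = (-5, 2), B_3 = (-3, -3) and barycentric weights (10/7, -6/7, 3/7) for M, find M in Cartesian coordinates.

(41/7, 9/7)

M = (10/7)·B_1 + (-6/7)·B_2 + (3/7)·B_3.
x-coordinate: (10/7)·2 + (-6/7)·(-5) + (3/7)·(-3) = 41/7.
y-coordinate: (10/7)·3 + (-6/7)·2 + (3/7)·(-3) = 9/7.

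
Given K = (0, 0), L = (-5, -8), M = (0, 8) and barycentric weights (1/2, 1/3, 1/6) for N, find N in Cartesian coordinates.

(-5/3, -4/3)

N = (1/2)·K + (1/3)·L + (1/6)·M.
x-coordinate: (1/2)·0 + (1/3)·(-5) + (1/6)·0 = -5/3.
y-coordinate: (1/2)·0 + (1/3)·(-8) + (1/6)·8 = -4/3.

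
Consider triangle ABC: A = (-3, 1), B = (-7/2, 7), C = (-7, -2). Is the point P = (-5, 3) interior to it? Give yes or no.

Barycentric coordinates of P: (1/51, 28/51, 22/51).
The three coordinates are positive, positive, positive; a point is interior exactly when all three are positive.

yes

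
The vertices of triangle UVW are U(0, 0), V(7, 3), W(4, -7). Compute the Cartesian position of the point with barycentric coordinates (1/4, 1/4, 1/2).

P = (1/4)·U + (1/4)·V + (1/2)·W.
x-coordinate: (1/4)·0 + (1/4)·7 + (1/2)·4 = 15/4.
y-coordinate: (1/4)·0 + (1/4)·3 + (1/2)·(-7) = -11/4.

(15/4, -11/4)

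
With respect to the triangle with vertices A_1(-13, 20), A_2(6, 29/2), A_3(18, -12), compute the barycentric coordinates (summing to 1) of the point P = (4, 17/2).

Signed area of the reference triangle: [A_1A_2A_3] = ½·((-13)·(29/2−(-12)) + 6·(-12−20) + 18·(20−(29/2))) = ½·(-689/2 − 192 + 99) = -875/4.
[PA_2A_3] = ½·(4·(29/2−(-12)) + 6·(-12−(17/2)) + 18·(17/2−(29/2))) = ½·(106 − 123 − 108) = -125/2, so the A_1-coordinate is (-125/2)/(-875/4) = 2/7.
[A_1PA_3] = ½·((-13)·(17/2−(-12)) + 4·(-12−20) + 18·(20−(17/2))) = ½·(-533/2 − 128 + 207) = -375/4, so the A_2-coordinate is 3/7.
[A_1A_2P] = ½·((-13)·(29/2−(17/2)) + 6·(17/2−20) + 4·(20−(29/2))) = ½·(-78 − 69 + 22) = -125/2, so the A_3-coordinate is 2/7.
Check: 2/7 + 3/7 + 2/7 = 1.

(2/7, 3/7, 2/7)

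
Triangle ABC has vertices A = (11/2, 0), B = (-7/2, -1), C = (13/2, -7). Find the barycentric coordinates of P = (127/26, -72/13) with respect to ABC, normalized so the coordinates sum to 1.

(1/13, 2/13, 10/13)

Signed area of the reference triangle: [ABC] = ½·((11/2)·(-1−(-7)) + (-7/2)·(-7−0) + (13/2)·(0−(-1))) = ½·(33 + 49/2 + 13/2) = 32.
[PBC] = ½·((127/26)·(-1−(-7)) + (-7/2)·(-7−(-72/13)) + (13/2)·(-72/13−(-1))) = ½·(381/13 + 133/26 − 59/2) = 32/13, so the A-coordinate is (32/13)/32 = 1/13.
[APC] = ½·((11/2)·(-72/13−(-7)) + (127/26)·(-7−0) + (13/2)·(0−(-72/13))) = ½·(209/26 − 889/26 + 36) = 64/13, so the B-coordinate is 2/13.
[ABP] = ½·((11/2)·(-1−(-72/13)) + (-7/2)·(-72/13−0) + (127/26)·(0−(-1))) = ½·(649/26 + 252/13 + 127/26) = 320/13, so the C-coordinate is 10/13.
Check: 1/13 + 2/13 + 10/13 = 1.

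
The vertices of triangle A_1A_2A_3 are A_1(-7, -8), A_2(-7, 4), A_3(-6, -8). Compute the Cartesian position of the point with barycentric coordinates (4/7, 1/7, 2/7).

(-47/7, -44/7)

P = (4/7)·A_1 + (1/7)·A_2 + (2/7)·A_3.
x-coordinate: (4/7)·(-7) + (1/7)·(-7) + (2/7)·(-6) = -47/7.
y-coordinate: (4/7)·(-8) + (1/7)·4 + (2/7)·(-8) = -44/7.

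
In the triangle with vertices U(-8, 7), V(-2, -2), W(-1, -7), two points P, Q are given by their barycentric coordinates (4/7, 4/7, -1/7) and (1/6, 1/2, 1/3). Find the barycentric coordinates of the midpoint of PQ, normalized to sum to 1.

Since both coordinate triples sum to 1, the midpoint's barycentrics are the componentwise average.
(4/7+1/6)/2 = 31/84; similarly 15/28 and 2/21.

(31/84, 15/28, 2/21)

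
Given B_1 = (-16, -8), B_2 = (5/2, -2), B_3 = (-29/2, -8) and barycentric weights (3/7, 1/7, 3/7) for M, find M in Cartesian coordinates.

(-89/7, -50/7)

M = (3/7)·B_1 + (1/7)·B_2 + (3/7)·B_3.
x-coordinate: (3/7)·(-16) + (1/7)·(5/2) + (3/7)·(-29/2) = -89/7.
y-coordinate: (3/7)·(-8) + (1/7)·(-2) + (3/7)·(-8) = -50/7.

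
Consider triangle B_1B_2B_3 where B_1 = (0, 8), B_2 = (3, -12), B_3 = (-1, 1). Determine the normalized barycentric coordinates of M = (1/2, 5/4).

Signed area of the reference triangle: [B_1B_2B_3] = ½·(0·(-12−1) + 3·(1−8) + (-1)·(8−(-12))) = ½·(0 − 21 − 20) = -41/2.
[MB_2B_3] = ½·((1/2)·(-12−1) + 3·(1−(5/4)) + (-1)·(5/4−(-12))) = ½·(-13/2 − 3/4 − 53/4) = -41/4, so the B_1-coordinate is (-41/4)/(-41/2) = 1/2.
[B_1MB_3] = ½·(0·(5/4−1) + (1/2)·(1−8) + (-1)·(8−(5/4))) = ½·(0 − 7/2 − 27/4) = -41/8, so the B_2-coordinate is 1/4.
[B_1B_2M] = ½·(0·(-12−(5/4)) + 3·(5/4−8) + (1/2)·(8−(-12))) = ½·(0 − 81/4 + 10) = -41/8, so the B_3-coordinate is 1/4.

(1/2, 1/4, 1/4)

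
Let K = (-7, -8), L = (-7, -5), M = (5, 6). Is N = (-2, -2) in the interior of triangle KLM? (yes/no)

Barycentric coordinates of N: (19/36, 1/18, 5/12).
The three coordinates are positive, positive, positive; a point is interior exactly when all three are positive.

yes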